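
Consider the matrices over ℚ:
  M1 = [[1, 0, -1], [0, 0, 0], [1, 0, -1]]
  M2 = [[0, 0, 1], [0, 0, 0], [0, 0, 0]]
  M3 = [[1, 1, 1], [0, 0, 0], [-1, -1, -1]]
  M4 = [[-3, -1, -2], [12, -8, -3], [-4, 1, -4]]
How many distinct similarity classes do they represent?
Characteristic polynomials: χ_{M1} = x^3, χ_{M2} = x^3, χ_{M3} = x^3, χ_{M4} = (x + 5)^3.

{M1, M2, M3}: invariant factors x, x^2.

{M4}: invariant factors (x + 5)^3.

Matrices are similar if and only if their invariant-factor lists agree; the partition into similarity classes is {M1, M2, M3}, {M4}.

2 classes: {M1, M2, M3}, {M4}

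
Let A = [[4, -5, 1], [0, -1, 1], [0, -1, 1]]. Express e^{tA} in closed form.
A has Jordan form J = [[0, 1, 0], [0, 0, 0], [0, 0, 4]] with A = PJP^{-1}, so e^{tA} = P e^{tJ} P^{-1}.

For a Jordan block J_k(λ), e^{tJ_k(λ)} = e^{λt} · (I + tN + t^2 N^2/2! + ... + t^{k-1} N^{k-1}/(k-1)!) where N is the nilpotent superdiagonal part.

Assembling the blocks and conjugating back gives the entries of e^{tA} as shown above.

e^{tA} = [[e^{4*t}, -t - e^{4*t} + 1, t], [0, 1 - t, t], [0, -t, t + 1]]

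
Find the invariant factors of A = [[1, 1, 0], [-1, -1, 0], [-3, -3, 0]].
x, x^2

The Jordan structure of A has elementary divisors x^2, x. Arranging the block sizes at each eigenvalue in decreasing order and taking row products gives the invariant factors.

Invariant factors (smallest first, each dividing the next): x, x^2.

Check: the last factor x^2 is the minimal polynomial, and the product x^3 is the characteristic polynomial.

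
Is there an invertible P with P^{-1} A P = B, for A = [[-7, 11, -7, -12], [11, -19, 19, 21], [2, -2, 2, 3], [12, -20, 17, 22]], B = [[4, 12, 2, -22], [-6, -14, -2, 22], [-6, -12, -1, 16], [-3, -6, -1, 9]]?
Both have characteristic polynomial (x - 1)^2(x + 2)^2, but the minimal polynomial of A is (x - 1)^2(x + 2)^2 while the minimal polynomial of B is (x - 1)^2(x + 2). The minimal polynomial is a similarity invariant, so A and B are not similar.

No.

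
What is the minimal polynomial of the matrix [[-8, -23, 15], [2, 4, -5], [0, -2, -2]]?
m_A(x) = (x + 2)^3

The characteristic polynomial factors as (x + 2)^3. The minimal polynomial is ∏(x - λ)^{k_λ} where k_λ is the size of the largest Jordan block at λ.

For λ = -2: rank(A + 2I) = 2, and the largest Jordan block has size 3 (the smallest k with rank((A + 2I)^k) = rank((A + 2I)^(k+1))).

So m_A(x) = (x + 2)^3.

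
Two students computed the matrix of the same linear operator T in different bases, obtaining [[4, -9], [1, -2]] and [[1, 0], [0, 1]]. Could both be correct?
No.

Both have characteristic polynomial (x - 1)^2, but the minimal polynomial of A is (x - 1)^2 while the minimal polynomial of B is x - 1. The minimal polynomial is a similarity invariant, so A and B are not similar.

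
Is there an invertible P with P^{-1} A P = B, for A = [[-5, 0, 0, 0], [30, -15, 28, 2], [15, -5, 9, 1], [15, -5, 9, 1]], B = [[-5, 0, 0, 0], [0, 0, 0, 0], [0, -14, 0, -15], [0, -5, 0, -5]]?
Yes.

Two matrices over a field are similar if and only if they have the same invariant factors.

Both A and B have characteristic polynomial x^2(x + 5)^2 and minimal polynomial x^2(x + 5). Computing further, both have invariant factors x + 5, x^2(x + 5). Hence A and B are similar.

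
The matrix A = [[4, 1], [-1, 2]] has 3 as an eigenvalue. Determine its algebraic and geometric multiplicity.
algebraic multiplicity 2, geometric multiplicity 1

The characteristic polynomial is (x - 3)^2, so the factor x - 3 appears with exponent 2: the algebraic multiplicity is 2.

rank(A - 3I) = 1, so the eigenspace has dimension 2 - 1 = 1: the geometric multiplicity is 1.

Since 1 < 2, A is not diagonalizable.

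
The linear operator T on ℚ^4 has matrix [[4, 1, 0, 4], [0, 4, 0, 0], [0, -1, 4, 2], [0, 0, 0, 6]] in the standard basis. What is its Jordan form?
The characteristic polynomial is det(xI - A) = (x - 6)(x - 4)^3, so the eigenvalues are 4 (algebraic multiplicity 3), 6 (algebraic multiplicity 1).

For λ = 4: rank(A - 4I) = 2, rank((A - 4I)^2) = 1. The eigenspace has dimension 4 - 2 = 2, so there are 2 Jordan blocks; the rank sequence gives block sizes [2, 1].

For λ = 6: algebraic multiplicity 1 gives one 1×1 block.

Assembling the blocks gives the Jordan form J above.

J = [[4, 1, 0, 0], [0, 4, 0, 0], [0, 0, 4, 0], [0, 0, 0, 6]]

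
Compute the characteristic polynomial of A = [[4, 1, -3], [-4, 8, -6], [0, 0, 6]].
xI - A = [[x - 4, -1, 3], [4, x - 8, 6], [0, 0, x - 6]].

Expanding det(xI - A) along the first row:
det(xI - A) = + (x - 4)·det([[x - 8, 6], [0, x - 6]]) - (-1)·det([[4, 6], [0, x - 6]]) + (3)·det([[4, x - 8], [0, 0]]).

Evaluating gives χ_A(x) = x^3 - 18x^2 + 108x - 216 = (x - 6)^3.

χ_A(x) = (x - 6)^3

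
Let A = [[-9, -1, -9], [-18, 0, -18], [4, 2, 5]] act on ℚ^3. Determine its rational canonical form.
R = [[0, 0, -18], [1, 0, -9], [0, 1, -4]]

The invariant factors of A (the non-unit diagonal entries of the Smith normal form of xI - A over ℚ[x]) are (x + 3)(x^2 + x + 6), each dividing the next. The characteristic polynomial is their product, (x + 3)(x^2 + x + 6).

The rational canonical form is the block-diagonal matrix of companion matrices C(f_i):
R = [[0, 0, -18], [1, 0, -9], [0, 1, -4]].

Note the characteristic polynomial does not split into linear factors over ℚ, so A has no Jordan form over ℚ; the rational canonical form exists over any field.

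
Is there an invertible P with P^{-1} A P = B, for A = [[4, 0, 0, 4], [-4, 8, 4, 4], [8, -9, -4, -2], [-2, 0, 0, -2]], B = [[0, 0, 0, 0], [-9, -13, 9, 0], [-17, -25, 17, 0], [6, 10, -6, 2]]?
Yes.

Two matrices over a field are similar if and only if they have the same invariant factors.

Both A and B have characteristic polynomial x(x - 2)^3 and minimal polynomial x(x - 2)^2. Computing further, both have invariant factors x - 2, x(x - 2)^2. Hence A and B are similar.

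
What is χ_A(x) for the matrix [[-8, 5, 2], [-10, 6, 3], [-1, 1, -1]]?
χ_A(x) = (x + 1)^3

xI - A = [[x + 8, -5, -2], [10, x - 6, -3], [1, -1, x + 1]].

Expanding det(xI - A) along the first row:
det(xI - A) = + (x + 8)·det([[x - 6, -3], [-1, x + 1]]) - (-5)·det([[10, -3], [1, x + 1]]) + (-2)·det([[10, x - 6], [1, -1]]).

Evaluating gives χ_A(x) = x^3 + 3x^2 + 3x + 1 = (x + 1)^3.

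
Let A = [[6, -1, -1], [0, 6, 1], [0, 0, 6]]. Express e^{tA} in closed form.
A has Jordan form J = [[6, 1, 0], [0, 6, 1], [0, 0, 6]] with A = PJP^{-1}, so e^{tA} = P e^{tJ} P^{-1}.

For a Jordan block J_k(λ), e^{tJ_k(λ)} = e^{λt} · (I + tN + t^2 N^2/2! + ... + t^{k-1} N^{k-1}/(k-1)!) where N is the nilpotent superdiagonal part.

Assembling the blocks and conjugating back gives the entries of e^{tA} as shown above.

e^{tA} = [[e^{6*t}, -t*e^{6*t}, t*(-t - 2)*e^{6*t}/2], [0, e^{6*t}, t*e^{6*t}], [0, 0, e^{6*t}]]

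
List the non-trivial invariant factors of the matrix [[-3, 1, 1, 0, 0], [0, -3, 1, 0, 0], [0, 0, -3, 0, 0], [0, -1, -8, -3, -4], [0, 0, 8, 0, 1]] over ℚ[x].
The Jordan structure of A has elementary divisors (x + 3)^3, (x + 3), (x - 1). Arranging the block sizes at each eigenvalue in decreasing order and taking row products gives the invariant factors.

Invariant factors (smallest first, each dividing the next): x + 3, (x - 1)(x + 3)^3.

Check: the last factor (x - 1)(x + 3)^3 is the minimal polynomial, and the product (x - 1)(x + 3)^4 is the characteristic polynomial.

x + 3, (x - 1)(x + 3)^3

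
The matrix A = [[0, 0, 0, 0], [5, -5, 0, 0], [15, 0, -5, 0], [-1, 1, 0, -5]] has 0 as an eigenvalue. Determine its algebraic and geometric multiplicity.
The characteristic polynomial is x(x + 5)^3, so the factor x appears with exponent 1: the algebraic multiplicity is 1.

rank(A) = 3, so the eigenspace has dimension 4 - 3 = 1: the geometric multiplicity is 1.

algebraic multiplicity 1, geometric multiplicity 1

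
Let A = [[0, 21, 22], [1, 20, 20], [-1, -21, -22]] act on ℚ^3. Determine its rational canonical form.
The invariant factors of A (the non-unit diagonal entries of the Smith normal form of xI - A over ℚ[x]) are (x - 4)(x + 1)(x + 5), each dividing the next. The characteristic polynomial is their product, (x - 4)(x + 1)(x + 5).

The rational canonical form is the block-diagonal matrix of companion matrices C(f_i):
R = [[0, 0, 20], [1, 0, 19], [0, 1, -2]].

R = [[0, 0, 20], [1, 0, 19], [0, 1, -2]]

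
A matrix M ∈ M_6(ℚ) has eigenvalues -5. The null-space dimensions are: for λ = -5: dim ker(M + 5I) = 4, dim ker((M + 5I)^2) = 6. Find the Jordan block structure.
Jordan blocks: (-5, 2), (-5, 2), (-5, 1), (-5, 1)

λ = -5: successive nullity increments [4, 2] count blocks of size ≥ k; block sizes are [2, 2, 1, 1].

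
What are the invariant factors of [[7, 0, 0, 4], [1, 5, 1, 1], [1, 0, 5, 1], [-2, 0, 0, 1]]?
The Jordan structure of A has elementary divisors (x - 3), (x - 5)^3. Arranging the block sizes at each eigenvalue in decreasing order and taking row products gives the invariant factors.

Invariant factors (smallest first, each dividing the next): (x - 5)^3(x - 3).

Check: the last factor (x - 5)^3(x - 3) is the minimal polynomial, and the product (x - 5)^3(x - 3) is the characteristic polynomial.

(x - 5)^3(x - 3)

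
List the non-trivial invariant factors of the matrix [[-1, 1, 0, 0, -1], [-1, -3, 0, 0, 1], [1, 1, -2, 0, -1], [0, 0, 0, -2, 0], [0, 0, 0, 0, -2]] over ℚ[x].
x + 2, x + 2, x + 2, (x + 2)^2

The Jordan structure of A has elementary divisors (x + 2)^2, (x + 2), (x + 2), (x + 2). Arranging the block sizes at each eigenvalue in decreasing order and taking row products gives the invariant factors.

Invariant factors (smallest first, each dividing the next): x + 2, x + 2, x + 2, (x + 2)^2.

Check: the last factor (x + 2)^2 is the minimal polynomial, and the product (x + 2)^5 is the characteristic polynomial.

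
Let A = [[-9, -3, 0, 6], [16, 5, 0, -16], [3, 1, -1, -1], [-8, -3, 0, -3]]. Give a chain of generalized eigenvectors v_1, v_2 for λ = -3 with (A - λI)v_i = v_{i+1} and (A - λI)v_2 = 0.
We seek v_1 ∈ ker((A + 3I)^2) \ ker(A + 3I), then set v_{i+1} = (A + 3I) v_i.

One such chain is v_1 = [[-2, 5, 1, 0]]^T, v_2 = [[-3, 8, 1, 1]]^T. Check: (A + 3I) v_2 = [[0, 0, 0, 0]]^T = 0.

v_1 = [[-2, 5, 1, 0]]^T, v_2 = [[-3, 8, 1, 1]]^T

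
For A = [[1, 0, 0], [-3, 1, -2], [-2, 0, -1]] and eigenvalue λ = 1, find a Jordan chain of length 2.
We seek v_1 ∈ ker((A - I)^2) \ ker(A - I), then set v_{i+1} = (A - I) v_i.

One such chain is v_1 = [[-1, 0, 1]]^T, v_2 = [[0, 1, 0]]^T. Check: (A - I) v_2 = [[0, 0, 0]]^T = 0.

v_1 = [[-1, 0, 1]]^T, v_2 = [[0, 1, 0]]^T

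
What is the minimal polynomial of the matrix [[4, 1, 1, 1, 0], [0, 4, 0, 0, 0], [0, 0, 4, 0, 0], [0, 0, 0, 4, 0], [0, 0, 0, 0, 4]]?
m_A(x) = (x - 4)^2

The characteristic polynomial factors as (x - 4)^5. The minimal polynomial is ∏(x - λ)^{k_λ} where k_λ is the size of the largest Jordan block at λ.

For λ = 4: rank(A - 4I) = 1, and the largest Jordan block has size 2 (the smallest k with rank((A - 4I)^k) = rank((A - 4I)^(k+1))).

So m_A(x) = (x - 4)^2.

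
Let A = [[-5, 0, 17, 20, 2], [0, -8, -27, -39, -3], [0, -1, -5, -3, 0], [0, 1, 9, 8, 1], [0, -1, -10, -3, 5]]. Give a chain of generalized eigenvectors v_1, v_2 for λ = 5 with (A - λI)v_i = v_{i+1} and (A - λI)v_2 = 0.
We seek v_1 ∈ ker((A - 5I)^2) \ ker(A - 5I), then set v_{i+1} = (A - 5I) v_i.

One such chain is v_1 = [[0, 0, 0, 0, 1]]^T, v_2 = [[2, -3, 0, 1, 0]]^T. Check: (A - 5I) v_2 = [[0, 0, 0, 0, 0]]^T = 0.

v_1 = [[0, 0, 0, 0, 1]]^T, v_2 = [[2, -3, 0, 1, 0]]^T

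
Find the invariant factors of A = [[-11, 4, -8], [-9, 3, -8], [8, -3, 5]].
(x + 1)^3

The Jordan structure of A has elementary divisors (x + 1)^3. Arranging the block sizes at each eigenvalue in decreasing order and taking row products gives the invariant factors.

Invariant factors (smallest first, each dividing the next): (x + 1)^3.

Check: the last factor (x + 1)^3 is the minimal polynomial, and the product (x + 1)^3 is the characteristic polynomial.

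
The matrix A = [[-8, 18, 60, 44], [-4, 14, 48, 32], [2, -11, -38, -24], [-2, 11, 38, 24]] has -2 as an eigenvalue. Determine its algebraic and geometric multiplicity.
The characteristic polynomial is x(x + 2)^2(x + 4), so the factor x + 2 appears with exponent 2: the algebraic multiplicity is 2.

rank(A + 2I) = 3, so the eigenspace has dimension 4 - 3 = 1: the geometric multiplicity is 1.

Since 1 < 2, A is not diagonalizable.

algebraic multiplicity 2, geometric multiplicity 1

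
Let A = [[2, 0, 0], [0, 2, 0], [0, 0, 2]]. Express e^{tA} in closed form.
e^{tA} = [[e^{2*t}, 0, 0], [0, e^{2*t}, 0], [0, 0, e^{2*t}]]

A has Jordan form J = [[2, 0, 0], [0, 2, 0], [0, 0, 2]] with A = PJP^{-1}, so e^{tA} = P e^{tJ} P^{-1}.

For a Jordan block J_k(λ), e^{tJ_k(λ)} = e^{λt} · (I + tN + t^2 N^2/2! + ... + t^{k-1} N^{k-1}/(k-1)!) where N is the nilpotent superdiagonal part.

Assembling the blocks and conjugating back gives the entries of e^{tA} as shown above.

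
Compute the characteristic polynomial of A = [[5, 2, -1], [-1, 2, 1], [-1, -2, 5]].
χ_A(x) = (x - 4)^3

xI - A = [[x - 5, -2, 1], [1, x - 2, -1], [1, 2, x - 5]].

Expanding det(xI - A) along the first row:
det(xI - A) = + (x - 5)·det([[x - 2, -1], [2, x - 5]]) - (-2)·det([[1, -1], [1, x - 5]]) + (1)·det([[1, x - 2], [1, 2]]).

Evaluating gives χ_A(x) = x^3 - 12x^2 + 48x - 64 = (x - 4)^3.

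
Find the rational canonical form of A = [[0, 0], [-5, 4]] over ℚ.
The invariant factors of A (the non-unit diagonal entries of the Smith normal form of xI - A over ℚ[x]) are x(x - 4), each dividing the next. The characteristic polynomial is their product, x(x - 4).

The rational canonical form is the block-diagonal matrix of companion matrices C(f_i):
R = [[0, 0], [1, 4]].

R = [[0, 0], [1, 4]]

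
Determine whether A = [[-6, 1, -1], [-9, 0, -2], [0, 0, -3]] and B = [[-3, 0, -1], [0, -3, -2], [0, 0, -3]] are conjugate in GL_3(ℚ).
Both have characteristic polynomial (x + 3)^3, but the minimal polynomial of A is (x + 3)^3 while the minimal polynomial of B is (x + 3)^2. The minimal polynomial is a similarity invariant, so A and B are not similar.

No.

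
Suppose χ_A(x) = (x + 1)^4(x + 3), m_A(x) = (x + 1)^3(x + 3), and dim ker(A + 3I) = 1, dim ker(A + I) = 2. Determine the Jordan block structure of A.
λ = -3: algebraic multiplicity 1 (exponent in χ_A), largest block size 1 (exponent in m_A), 1 block (geometric multiplicity). This forces block sizes [1].
λ = -1: algebraic multiplicity 4 (exponent in χ_A), largest block size 3 (exponent in m_A), 2 blocks (geometric multiplicity). These force block sizes [3, 1].

Jordan blocks: (-3, 1), (-1, 3), (-1, 1)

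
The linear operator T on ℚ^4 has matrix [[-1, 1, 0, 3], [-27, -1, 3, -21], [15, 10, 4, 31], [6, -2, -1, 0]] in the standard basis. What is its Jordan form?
J = [[-4, 1, 0, 0], [0, -4, 0, 0], [0, 0, 5, 1], [0, 0, 0, 5]]

The characteristic polynomial is det(xI - A) = (x - 5)^2(x + 4)^2, so the eigenvalues are -4 (algebraic multiplicity 2), 5 (algebraic multiplicity 2).

For λ = -4: rank(A + 4I) = 3, rank((A + 4I)^2) = 2. The eigenspace has dimension 4 - 3 = 1, so there is 1 Jordan block; the rank sequence gives block sizes [2].

For λ = 5: rank(A - 5I) = 3, rank((A - 5I)^2) = 2. The eigenspace has dimension 4 - 3 = 1, so there is 1 Jordan block; the rank sequence gives block sizes [2].

Assembling the blocks gives the Jordan form J above.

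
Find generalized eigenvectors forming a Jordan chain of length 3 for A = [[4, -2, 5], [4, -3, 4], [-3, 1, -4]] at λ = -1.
We seek v_1 ∈ ker((A + I)^3) \ ker((A + I)^2), then set v_{i+1} = (A + I) v_i.

One such chain is v_1 = [[-2, -3, 1]]^T, v_2 = [[1, 2, 0]]^T, v_3 = [[1, 0, -1]]^T. Check: (A + I) v_3 = [[0, 0, 0]]^T = 0.

v_1 = [[-2, -3, 1]]^T, v_2 = [[1, 2, 0]]^T, v_3 = [[1, 0, -1]]^T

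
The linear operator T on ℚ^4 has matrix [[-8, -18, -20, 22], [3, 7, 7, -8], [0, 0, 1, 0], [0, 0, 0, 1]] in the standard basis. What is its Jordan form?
The characteristic polynomial is det(xI - A) = (x - 1)^3(x + 2), so the eigenvalues are -2 (algebraic multiplicity 1), 1 (algebraic multiplicity 3).

For λ = -2: algebraic multiplicity 1 gives one 1×1 block.

For λ = 1: rank(A - I) = 2, rank((A - I)^2) = 1. The eigenspace has dimension 4 - 2 = 2, so there are 2 Jordan blocks; the rank sequence gives block sizes [2, 1].

Assembling the blocks gives the Jordan form J above.

J = [[-2, 0, 0, 0], [0, 1, 1, 0], [0, 0, 1, 0], [0, 0, 0, 1]]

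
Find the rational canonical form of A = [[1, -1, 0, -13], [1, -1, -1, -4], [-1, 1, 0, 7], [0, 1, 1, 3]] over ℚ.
R = [[0, 0, 0, -6], [1, 0, 0, -4], [0, 1, 0, 2], [0, 0, 1, 3]]

The invariant factors of A (the non-unit diagonal entries of the Smith normal form of xI - A over ℚ[x]) are (x - 3)(x^3 - 2x - 2), each dividing the next. The characteristic polynomial is their product, (x - 3)(x^3 - 2x - 2).

The rational canonical form is the block-diagonal matrix of companion matrices C(f_i):
R = [[0, 0, 0, -6], [1, 0, 0, -4], [0, 1, 0, 2], [0, 0, 1, 3]].

Note the characteristic polynomial does not split into linear factors over ℚ, so A has no Jordan form over ℚ; the rational canonical form exists over any field.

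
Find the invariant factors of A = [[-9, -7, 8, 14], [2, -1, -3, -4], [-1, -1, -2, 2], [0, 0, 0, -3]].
The Jordan structure of A has elementary divisors (x + 4)^3, (x + 3). Arranging the block sizes at each eigenvalue in decreasing order and taking row products gives the invariant factors.

Invariant factors (smallest first, each dividing the next): (x + 3)(x + 4)^3.

Check: the last factor (x + 3)(x + 4)^3 is the minimal polynomial, and the product (x + 3)(x + 4)^3 is the characteristic polynomial.

(x + 3)(x + 4)^3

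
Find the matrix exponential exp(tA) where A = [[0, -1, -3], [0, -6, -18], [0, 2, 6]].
A has Jordan form J = [[0, 1, 0], [0, 0, 0], [0, 0, 0]] with A = PJP^{-1}, so e^{tA} = P e^{tJ} P^{-1}.

For a Jordan block J_k(λ), e^{tJ_k(λ)} = e^{λt} · (I + tN + t^2 N^2/2! + ... + t^{k-1} N^{k-1}/(k-1)!) where N is the nilpotent superdiagonal part.

Assembling the blocks and conjugating back gives the entries of e^{tA} as shown above.

e^{tA} = [[1, -t, -3*t], [0, 1 - 6*t, -18*t], [0, 2*t, 6*t + 1]]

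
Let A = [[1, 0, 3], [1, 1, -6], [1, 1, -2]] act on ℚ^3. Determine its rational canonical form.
The invariant factors of A (the non-unit diagonal entries of the Smith normal form of xI - A over ℚ[x]) are x^3 - 4, each dividing the next. The characteristic polynomial is their product, x^3 - 4.

The rational canonical form is the block-diagonal matrix of companion matrices C(f_i):
R = [[0, 0, 4], [1, 0, 0], [0, 1, 0]].

Note the characteristic polynomial does not split into linear factors over ℚ, so A has no Jordan form over ℚ; the rational canonical form exists over any field.

R = [[0, 0, 4], [1, 0, 0], [0, 1, 0]]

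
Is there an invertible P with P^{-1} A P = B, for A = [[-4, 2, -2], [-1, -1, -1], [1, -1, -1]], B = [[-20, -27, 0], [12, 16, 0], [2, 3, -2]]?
Two matrices over a field are similar if and only if they have the same invariant factors.

Both A and B have characteristic polynomial (x + 2)^3 and minimal polynomial (x + 2)^2. Computing further, both have invariant factors x + 2, (x + 2)^2. Hence A and B are similar.

Yes.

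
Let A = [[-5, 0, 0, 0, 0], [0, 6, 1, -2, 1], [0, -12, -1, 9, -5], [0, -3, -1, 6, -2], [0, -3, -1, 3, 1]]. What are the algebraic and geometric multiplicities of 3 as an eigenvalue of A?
algebraic multiplicity 4, geometric multiplicity 2

The characteristic polynomial is (x - 3)^4(x + 5), so the factor x - 3 appears with exponent 4: the algebraic multiplicity is 4.

rank(A - 3I) = 3, so the eigenspace has dimension 5 - 3 = 2: the geometric multiplicity is 2.

Since 2 < 4, A is not diagonalizable.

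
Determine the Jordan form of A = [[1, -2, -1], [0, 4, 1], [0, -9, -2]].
The characteristic polynomial is det(xI - A) = (x - 1)^3, so the eigenvalues are 1 (algebraic multiplicity 3).

For λ = 1: rank(A - I) = 2, rank((A - I)^2) = 1, rank((A - I)^3) = 0. The eigenspace has dimension 3 - 2 = 1, so there is 1 Jordan block; the rank sequence gives block sizes [3].

Assembling the blocks gives the Jordan form J above.

J = [[1, 1, 0], [0, 1, 1], [0, 0, 1]]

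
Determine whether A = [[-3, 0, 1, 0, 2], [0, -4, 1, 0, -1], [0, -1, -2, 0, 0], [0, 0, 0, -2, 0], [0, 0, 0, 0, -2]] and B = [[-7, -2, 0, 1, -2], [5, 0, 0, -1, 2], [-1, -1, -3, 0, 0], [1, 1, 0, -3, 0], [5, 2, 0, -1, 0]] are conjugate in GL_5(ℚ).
Both have characteristic polynomial (x + 2)^2(x + 3)^3, but the minimal polynomial of A is (x + 2)(x + 3)^3 while the minimal polynomial of B is (x + 2)(x + 3)^2. The minimal polynomial is a similarity invariant, so A and B are not similar.

No.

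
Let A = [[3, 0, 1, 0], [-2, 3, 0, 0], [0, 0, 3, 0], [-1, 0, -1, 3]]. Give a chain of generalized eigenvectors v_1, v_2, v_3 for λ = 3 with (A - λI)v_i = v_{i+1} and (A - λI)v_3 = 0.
v_1 = [[-1, 0, 1, 0]]^T, v_2 = [[1, 2, 0, 0]]^T, v_3 = [[0, -2, 0, -1]]^T

We seek v_1 ∈ ker((A - 3I)^3) \ ker((A - 3I)^2), then set v_{i+1} = (A - 3I) v_i.

One such chain is v_1 = [[-1, 0, 1, 0]]^T, v_2 = [[1, 2, 0, 0]]^T, v_3 = [[0, -2, 0, -1]]^T. Check: (A - 3I) v_3 = [[0, 0, 0, 0]]^T = 0.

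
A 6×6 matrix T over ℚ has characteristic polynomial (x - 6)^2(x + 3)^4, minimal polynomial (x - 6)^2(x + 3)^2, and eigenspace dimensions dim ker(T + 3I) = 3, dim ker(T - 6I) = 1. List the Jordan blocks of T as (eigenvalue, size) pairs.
Jordan blocks: (-3, 2), (-3, 1), (-3, 1), (6, 2)

λ = -3: algebraic multiplicity 4 (exponent in χ_T), largest block size 2 (exponent in m_T), 3 blocks (geometric multiplicity). These force block sizes [2, 1, 1].
λ = 6: algebraic multiplicity 2 (exponent in χ_T), largest block size 2 (exponent in m_T), 1 block (geometric multiplicity). This forces block sizes [2].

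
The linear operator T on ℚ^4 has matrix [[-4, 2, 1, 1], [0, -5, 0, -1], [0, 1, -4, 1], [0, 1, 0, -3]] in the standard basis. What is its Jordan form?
J = [[-4, 1, 0, 0], [0, -4, 0, 0], [0, 0, -4, 1], [0, 0, 0, -4]]

The characteristic polynomial is det(xI - A) = (x + 4)^4, so the eigenvalues are -4 (algebraic multiplicity 4).

For λ = -4: rank(A + 4I) = 2, rank((A + 4I)^2) = 0. The eigenspace has dimension 4 - 2 = 2, so there are 2 Jordan blocks; the rank sequence gives block sizes [2, 2].

Assembling the blocks gives the Jordan form J above.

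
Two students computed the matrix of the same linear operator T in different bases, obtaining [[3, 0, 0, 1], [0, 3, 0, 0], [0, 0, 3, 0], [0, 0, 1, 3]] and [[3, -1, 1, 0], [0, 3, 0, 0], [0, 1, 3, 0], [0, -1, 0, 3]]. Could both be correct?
Yes.

Two matrices over a field are similar if and only if they have the same invariant factors.

Both A and B have characteristic polynomial (x - 3)^4 and minimal polynomial (x - 3)^3. Computing further, both have invariant factors x - 3, (x - 3)^3. Hence A and B are similar.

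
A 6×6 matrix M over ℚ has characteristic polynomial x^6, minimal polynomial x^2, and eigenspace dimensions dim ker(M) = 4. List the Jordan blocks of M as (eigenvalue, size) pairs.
Jordan blocks: (0, 2), (0, 2), (0, 1), (0, 1)

λ = 0: algebraic multiplicity 6 (exponent in χ_M), largest block size 2 (exponent in m_M), 4 blocks (geometric multiplicity). These force block sizes [2, 2, 1, 1].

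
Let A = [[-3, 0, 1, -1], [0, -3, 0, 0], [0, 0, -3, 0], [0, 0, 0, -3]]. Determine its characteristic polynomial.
xI - A = [[x + 3, 0, -1, 1], [0, x + 3, 0, 0], [0, 0, x + 3, 0], [0, 0, 0, x + 3]].

Expanding det(xI - A) along the first row:
det(xI - A) = + (x + 3)·det([[x + 3, 0, 0], [0, x + 3, 0], [0, 0, x + 3]]) - (0)·det([[0, 0, 0], [0, x + 3, 0], [0, 0, x + 3]]) + (-1)·det([[0, x + 3, 0], [0, 0, 0], [0, 0, x + 3]]) - (1)·det([[0, x + 3, 0], [0, 0, x + 3], [0, 0, 0]]).

Evaluating gives χ_A(x) = x^4 + 12x^3 + 54x^2 + 108x + 81 = (x + 3)^4.

χ_A(x) = (x + 3)^4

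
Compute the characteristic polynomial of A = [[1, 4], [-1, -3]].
xI - A = [[x - 1, -4], [1, x + 3]].

Expanding det(xI - A) along the first row:
det(xI - A) = + (x - 1)·det([[x + 3]]) - (-4)·det([[1]]).

Evaluating gives χ_A(x) = x^2 + 2x + 1 = (x + 1)^2.

χ_A(x) = (x + 1)^2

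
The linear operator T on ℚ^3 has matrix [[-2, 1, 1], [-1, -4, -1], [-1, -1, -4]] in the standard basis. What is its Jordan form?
The characteristic polynomial is det(xI - A) = (x + 3)^2(x + 4), so the eigenvalues are -4 (algebraic multiplicity 1), -3 (algebraic multiplicity 2).

For λ = -4: algebraic multiplicity 1 gives one 1×1 block.

For λ = -3: rank(A + 3I) = 1. The eigenspace has dimension 3 - 1 = 2, so there are 2 Jordan blocks; the rank sequence gives block sizes [1, 1].

Assembling the blocks gives the Jordan form J above.

J = [[-4, 0, 0], [0, -3, 0], [0, 0, -3]]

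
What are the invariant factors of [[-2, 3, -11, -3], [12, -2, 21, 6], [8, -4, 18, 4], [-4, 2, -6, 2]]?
The Jordan structure of A has elementary divisors (x - 4)^3, (x - 4). Arranging the block sizes at each eigenvalue in decreasing order and taking row products gives the invariant factors.

Invariant factors (smallest first, each dividing the next): x - 4, (x - 4)^3.

Check: the last factor (x - 4)^3 is the minimal polynomial, and the product (x - 4)^4 is the characteristic polynomial.

x - 4, (x - 4)^3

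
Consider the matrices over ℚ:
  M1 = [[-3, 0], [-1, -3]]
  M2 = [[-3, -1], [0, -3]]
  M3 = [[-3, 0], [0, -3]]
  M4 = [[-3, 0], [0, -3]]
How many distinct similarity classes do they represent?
Characteristic polynomials: χ_{M1} = (x + 3)^2, χ_{M2} = (x + 3)^2, χ_{M3} = (x + 3)^2, χ_{M4} = (x + 3)^2.

{M1, M2}: invariant factors (x + 3)^2.

{M3, M4}: invariant factors x + 3, x + 3.

Matrices are similar if and only if their invariant-factor lists agree; the partition into similarity classes is {M1, M2}, {M3, M4}.

2 classes: {M1, M2}, {M3, M4}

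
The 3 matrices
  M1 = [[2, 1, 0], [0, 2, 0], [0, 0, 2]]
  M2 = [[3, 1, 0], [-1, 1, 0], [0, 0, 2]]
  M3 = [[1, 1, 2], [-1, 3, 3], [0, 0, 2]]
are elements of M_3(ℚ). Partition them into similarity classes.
2 classes: {M1, M2}, {M3}

Characteristic polynomials: χ_{M1} = (x - 2)^3, χ_{M2} = (x - 2)^3, χ_{M3} = (x - 2)^3.

{M1, M2}: invariant factors x - 2, (x - 2)^2.

{M3}: invariant factors (x - 2)^3.

Matrices are similar if and only if their invariant-factor lists agree; the partition into similarity classes is {M1, M2}, {M3}.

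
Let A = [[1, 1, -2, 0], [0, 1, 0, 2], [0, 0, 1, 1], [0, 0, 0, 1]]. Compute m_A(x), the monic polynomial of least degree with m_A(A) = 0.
The characteristic polynomial factors as (x - 1)^4. The minimal polynomial is ∏(x - λ)^{k_λ} where k_λ is the size of the largest Jordan block at λ.

For λ = 1: rank(A - I) = 2, and the largest Jordan block has size 2 (the smallest k with rank((A - I)^k) = rank((A - I)^(k+1))).

So m_A(x) = (x - 1)^2.

m_A(x) = (x - 1)^2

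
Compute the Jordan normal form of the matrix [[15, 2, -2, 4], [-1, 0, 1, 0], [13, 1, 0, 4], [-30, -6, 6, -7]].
J = [[1, 1, 0, 0], [0, 1, 0, 0], [0, 0, 1, 0], [0, 0, 0, 5]]

The characteristic polynomial is det(xI - A) = (x - 5)(x - 1)^3, so the eigenvalues are 1 (algebraic multiplicity 3), 5 (algebraic multiplicity 1).

For λ = 1: rank(A - I) = 2, rank((A - I)^2) = 1. The eigenspace has dimension 4 - 2 = 2, so there are 2 Jordan blocks; the rank sequence gives block sizes [2, 1].

For λ = 5: algebraic multiplicity 1 gives one 1×1 block.

Assembling the blocks gives the Jordan form J above.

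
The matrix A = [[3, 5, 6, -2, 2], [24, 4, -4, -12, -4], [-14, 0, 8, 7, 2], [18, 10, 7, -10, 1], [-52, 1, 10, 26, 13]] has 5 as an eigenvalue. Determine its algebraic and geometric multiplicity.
algebraic multiplicity 3, geometric multiplicity 1

The characteristic polynomial is (x - 5)^3(x - 4)(x + 1), so the factor x - 5 appears with exponent 3: the algebraic multiplicity is 3.

rank(A - 5I) = 4, so the eigenspace has dimension 5 - 4 = 1: the geometric multiplicity is 1.

Since 1 < 3, A is not diagonalizable.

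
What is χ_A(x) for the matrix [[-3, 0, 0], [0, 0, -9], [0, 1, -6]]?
xI - A = [[x + 3, 0, 0], [0, x, 9], [0, -1, x + 6]].

Expanding det(xI - A) along the first row:
det(xI - A) = + (x + 3)·det([[x, 9], [-1, x + 6]]) - (0)·det([[0, 9], [0, x + 6]]) + (0)·det([[0, x], [0, -1]]).

Evaluating gives χ_A(x) = x^3 + 9x^2 + 27x + 27 = (x + 3)^3.

χ_A(x) = (x + 3)^3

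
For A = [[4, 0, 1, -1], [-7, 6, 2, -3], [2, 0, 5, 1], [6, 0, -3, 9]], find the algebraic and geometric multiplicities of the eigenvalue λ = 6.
The characteristic polynomial is (x - 6)^4, so the factor x - 6 appears with exponent 4: the algebraic multiplicity is 4.

rank(A - 6I) = 2, so the eigenspace has dimension 4 - 2 = 2: the geometric multiplicity is 2.

Since 2 < 4, A is not diagonalizable.

algebraic multiplicity 4, geometric multiplicity 2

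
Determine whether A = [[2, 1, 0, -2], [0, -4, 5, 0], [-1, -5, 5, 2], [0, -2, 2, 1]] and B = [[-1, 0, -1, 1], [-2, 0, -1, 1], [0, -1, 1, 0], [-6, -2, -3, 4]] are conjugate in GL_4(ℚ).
Yes.

Two matrices over a field are similar if and only if they have the same invariant factors.

Both A and B have characteristic polynomial (x - 1)^4 and minimal polynomial (x - 1)^3. Computing further, both have invariant factors x - 1, (x - 1)^3. Hence A and B are similar.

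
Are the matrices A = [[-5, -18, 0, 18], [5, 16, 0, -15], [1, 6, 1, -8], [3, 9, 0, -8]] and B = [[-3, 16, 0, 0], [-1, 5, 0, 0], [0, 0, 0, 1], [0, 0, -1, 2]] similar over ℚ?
Yes.

Two matrices over a field are similar if and only if they have the same invariant factors.

Both A and B have characteristic polynomial (x - 1)^4 and minimal polynomial (x - 1)^2. Computing further, both have invariant factors (x - 1)^2, (x - 1)^2. Hence A and B are similar.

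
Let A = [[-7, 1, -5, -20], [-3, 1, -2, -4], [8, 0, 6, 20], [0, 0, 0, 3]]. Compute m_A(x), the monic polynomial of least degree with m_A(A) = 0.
The characteristic polynomial factors as x^3(x - 3). The minimal polynomial is ∏(x - λ)^{k_λ} where k_λ is the size of the largest Jordan block at λ.

For λ = 0: rank(A) = 3, and the largest Jordan block has size 3 (the smallest k with rank(A^k) = rank(A^(k+1))).
For λ = 3: rank(A - 3I) = 3, and the largest Jordan block has size 1 (the smallest k with rank((A - 3I)^k) = rank((A - 3I)^(k+1))).

So m_A(x) = x^3(x - 3).

m_A(x) = x^3(x - 3)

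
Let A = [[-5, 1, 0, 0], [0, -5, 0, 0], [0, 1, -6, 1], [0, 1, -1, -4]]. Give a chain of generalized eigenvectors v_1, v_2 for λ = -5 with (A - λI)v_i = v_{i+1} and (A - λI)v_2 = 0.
v_1 = [[0, 1, 1, 0]]^T, v_2 = [[1, 0, 0, 0]]^T

We seek v_1 ∈ ker((A + 5I)^2) \ ker(A + 5I), then set v_{i+1} = (A + 5I) v_i.

One such chain is v_1 = [[0, 1, 1, 0]]^T, v_2 = [[1, 0, 0, 0]]^T. Check: (A + 5I) v_2 = [[0, 0, 0, 0]]^T = 0.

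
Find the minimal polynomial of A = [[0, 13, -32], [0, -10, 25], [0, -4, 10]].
The characteristic polynomial factors as x^3. The minimal polynomial is ∏(x - λ)^{k_λ} where k_λ is the size of the largest Jordan block at λ.

For λ = 0: rank(A) = 2, and the largest Jordan block has size 3 (the smallest k with rank(A^k) = rank(A^(k+1))).

So m_A(x) = x^3.

m_A(x) = x^3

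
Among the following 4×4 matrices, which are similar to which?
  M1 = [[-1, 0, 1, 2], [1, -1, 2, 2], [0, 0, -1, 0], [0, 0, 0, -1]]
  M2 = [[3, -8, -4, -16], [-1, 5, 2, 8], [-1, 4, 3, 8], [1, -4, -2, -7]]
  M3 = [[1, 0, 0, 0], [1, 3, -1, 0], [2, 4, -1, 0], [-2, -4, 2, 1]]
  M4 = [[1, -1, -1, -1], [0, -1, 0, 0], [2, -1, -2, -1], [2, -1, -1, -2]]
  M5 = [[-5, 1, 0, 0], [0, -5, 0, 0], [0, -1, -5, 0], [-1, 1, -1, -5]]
Characteristic polynomials: χ_{M1} = (x + 1)^4, χ_{M2} = (x - 1)^4, χ_{M3} = (x - 1)^4, χ_{M4} = (x + 1)^4, χ_{M5} = (x + 5)^4.

{M1}: invariant factors x + 1, (x + 1)^3.

{M2, M3}: invariant factors x - 1, x - 1, (x - 1)^2.

{M4}: invariant factors x + 1, x + 1, (x + 1)^2.

{M5}: invariant factors (x + 5)^2, (x + 5)^2.

Matrices are similar if and only if their invariant-factor lists agree; the partition into similarity classes is {M1}, {M2, M3}, {M4}, {M5}.

4 classes: {M1}, {M2, M3}, {M4}, {M5}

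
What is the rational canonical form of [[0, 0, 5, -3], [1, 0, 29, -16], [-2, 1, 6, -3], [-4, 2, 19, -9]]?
The invariant factors of A (the non-unit diagonal entries of the Smith normal form of xI - A over ℚ[x]) are (x + 3)(x^3 + 4x + 2), each dividing the next. The characteristic polynomial is their product, (x + 3)(x^3 + 4x + 2).

The rational canonical form is the block-diagonal matrix of companion matrices C(f_i):
R = [[0, 0, 0, -6], [1, 0, 0, -14], [0, 1, 0, -4], [0, 0, 1, -3]].

Note the characteristic polynomial does not split into linear factors over ℚ, so A has no Jordan form over ℚ; the rational canonical form exists over any field.

R = [[0, 0, 0, -6], [1, 0, 0, -14], [0, 1, 0, -4], [0, 0, 1, -3]]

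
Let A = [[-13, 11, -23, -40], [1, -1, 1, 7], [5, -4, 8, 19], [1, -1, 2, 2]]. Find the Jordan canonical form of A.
The characteristic polynomial is det(xI - A) = (x + 1)^4, so the eigenvalues are -1 (algebraic multiplicity 4).

For λ = -1: rank(A + I) = 2, rank((A + I)^2) = 0. The eigenspace has dimension 4 - 2 = 2, so there are 2 Jordan blocks; the rank sequence gives block sizes [2, 2].

Assembling the blocks gives the Jordan form J above.

J = [[-1, 1, 0, 0], [0, -1, 0, 0], [0, 0, -1, 1], [0, 0, 0, -1]]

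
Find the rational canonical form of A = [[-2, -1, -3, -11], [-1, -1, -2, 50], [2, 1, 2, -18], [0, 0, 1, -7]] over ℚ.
R = [[0, 0, 0, -36], [1, 0, 0, -48], [0, 1, 0, -28], [0, 0, 1, -8]]

The invariant factors of A (the non-unit diagonal entries of the Smith normal form of xI - A over ℚ[x]) are (x^2 + 4x + 6)^2, each dividing the next. The characteristic polynomial is their product, (x^2 + 4x + 6)^2.

The rational canonical form is the block-diagonal matrix of companion matrices C(f_i):
R = [[0, 0, 0, -36], [1, 0, 0, -48], [0, 1, 0, -28], [0, 0, 1, -8]].

Note the characteristic polynomial does not split into linear factors over ℚ, so A has no Jordan form over ℚ; the rational canonical form exists over any field.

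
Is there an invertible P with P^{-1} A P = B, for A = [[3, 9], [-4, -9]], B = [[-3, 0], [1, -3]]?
Two matrices over a field are similar if and only if they have the same invariant factors.

Both A and B have characteristic polynomial (x + 3)^2 and minimal polynomial (x + 3)^2. Computing further, both have invariant factors (x + 3)^2. Hence A and B are similar.

Yes.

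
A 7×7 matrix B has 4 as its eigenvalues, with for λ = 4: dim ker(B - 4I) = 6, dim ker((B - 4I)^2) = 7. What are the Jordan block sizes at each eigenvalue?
λ = 4: successive nullity increments [6, 1] count blocks of size ≥ k; block sizes are [2, 1, 1, 1, 1, 1].

Jordan blocks: (4, 2), (4, 1), (4, 1), (4, 1), (4, 1), (4, 1)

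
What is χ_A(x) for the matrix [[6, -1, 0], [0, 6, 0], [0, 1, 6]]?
χ_A(x) = (x - 6)^3

xI - A = [[x - 6, 1, 0], [0, x - 6, 0], [0, -1, x - 6]].

Expanding det(xI - A) along the first row:
det(xI - A) = + (x - 6)·det([[x - 6, 0], [-1, x - 6]]) - (1)·det([[0, 0], [0, x - 6]]) + (0)·det([[0, x - 6], [0, -1]]).

Evaluating gives χ_A(x) = x^3 - 18x^2 + 108x - 216 = (x - 6)^3.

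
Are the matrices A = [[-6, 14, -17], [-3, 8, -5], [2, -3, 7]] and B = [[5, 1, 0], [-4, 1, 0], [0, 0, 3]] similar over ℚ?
No.

Both have characteristic polynomial (x - 3)^3, but the minimal polynomial of A is (x - 3)^3 while the minimal polynomial of B is (x - 3)^2. The minimal polynomial is a similarity invariant, so A and B are not similar.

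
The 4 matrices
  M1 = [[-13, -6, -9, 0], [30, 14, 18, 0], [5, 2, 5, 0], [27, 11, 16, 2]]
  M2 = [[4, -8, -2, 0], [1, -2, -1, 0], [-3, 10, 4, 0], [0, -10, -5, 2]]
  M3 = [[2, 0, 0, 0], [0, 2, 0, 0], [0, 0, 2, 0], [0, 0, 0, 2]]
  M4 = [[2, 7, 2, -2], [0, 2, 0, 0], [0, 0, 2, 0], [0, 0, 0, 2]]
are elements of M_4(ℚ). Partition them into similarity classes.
Characteristic polynomials: χ_{M1} = (x - 2)^4, χ_{M2} = (x - 2)^4, χ_{M3} = (x - 2)^4, χ_{M4} = (x - 2)^4.

{M1, M2}: invariant factors x - 2, (x - 2)^3.

{M3}: invariant factors x - 2, x - 2, x - 2, x - 2.

{M4}: invariant factors x - 2, x - 2, (x - 2)^2.

Matrices are similar if and only if their invariant-factor lists agree; the partition into similarity classes is {M1, M2}, {M3}, {M4}.

3 classes: {M1, M2}, {M3}, {M4}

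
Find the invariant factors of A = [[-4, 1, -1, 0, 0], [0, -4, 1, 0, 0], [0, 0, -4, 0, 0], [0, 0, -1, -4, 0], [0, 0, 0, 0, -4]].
The Jordan structure of A has elementary divisors (x + 4)^3, (x + 4), (x + 4). Arranging the block sizes at each eigenvalue in decreasing order and taking row products gives the invariant factors.

Invariant factors (smallest first, each dividing the next): x + 4, x + 4, (x + 4)^3.

Check: the last factor (x + 4)^3 is the minimal polynomial, and the product (x + 4)^5 is the characteristic polynomial.

x + 4, x + 4, (x + 4)^3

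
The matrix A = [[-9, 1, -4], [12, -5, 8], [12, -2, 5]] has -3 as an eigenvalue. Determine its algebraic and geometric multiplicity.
The characteristic polynomial is (x + 3)^3, so the factor x + 3 appears with exponent 3: the algebraic multiplicity is 3.

rank(A + 3I) = 1, so the eigenspace has dimension 3 - 1 = 2: the geometric multiplicity is 2.

Since 2 < 3, A is not diagonalizable.

algebraic multiplicity 3, geometric multiplicity 2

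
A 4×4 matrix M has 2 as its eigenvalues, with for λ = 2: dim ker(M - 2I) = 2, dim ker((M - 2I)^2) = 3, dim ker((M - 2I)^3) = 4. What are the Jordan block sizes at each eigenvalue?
Jordan blocks: (2, 3), (2, 1)

λ = 2: successive nullity increments [2, 1, 1] count blocks of size ≥ k; block sizes are [3, 1].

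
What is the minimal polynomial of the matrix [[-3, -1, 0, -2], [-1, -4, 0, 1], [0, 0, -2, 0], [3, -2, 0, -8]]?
m_A(x) = (x + 2)(x + 5)^3

The characteristic polynomial factors as (x + 2)(x + 5)^3. The minimal polynomial is ∏(x - λ)^{k_λ} where k_λ is the size of the largest Jordan block at λ.

For λ = -5: rank(A + 5I) = 3, and the largest Jordan block has size 3 (the smallest k with rank((A + 5I)^k) = rank((A + 5I)^(k+1))).
For λ = -2: rank(A + 2I) = 3, and the largest Jordan block has size 1 (the smallest k with rank((A + 2I)^k) = rank((A + 2I)^(k+1))).

So m_A(x) = (x + 2)(x + 5)^3.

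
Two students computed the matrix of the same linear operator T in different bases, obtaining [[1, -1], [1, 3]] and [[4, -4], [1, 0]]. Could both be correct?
Two matrices over a field are similar if and only if they have the same invariant factors.

Both A and B have characteristic polynomial (x - 2)^2 and minimal polynomial (x - 2)^2. Computing further, both have invariant factors (x - 2)^2. Hence A and B are similar.

Yes.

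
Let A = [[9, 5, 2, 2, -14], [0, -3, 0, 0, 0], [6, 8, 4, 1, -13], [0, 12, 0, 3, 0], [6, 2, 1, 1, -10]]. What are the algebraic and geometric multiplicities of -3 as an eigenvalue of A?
algebraic multiplicity 2, geometric multiplicity 1

The characteristic polynomial is (x - 3)^3(x + 3)^2, so the factor x + 3 appears with exponent 2: the algebraic multiplicity is 2.

rank(A + 3I) = 4, so the eigenspace has dimension 5 - 4 = 1: the geometric multiplicity is 1.

Since 1 < 2, A is not diagonalizable.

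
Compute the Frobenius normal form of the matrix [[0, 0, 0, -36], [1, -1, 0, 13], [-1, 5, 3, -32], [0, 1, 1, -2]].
The invariant factors of A (the non-unit diagonal entries of the Smith normal form of xI - A over ℚ[x]) are (x^2 + 6)^2, each dividing the next. The characteristic polynomial is their product, (x^2 + 6)^2.

The rational canonical form is the block-diagonal matrix of companion matrices C(f_i):
R = [[0, 0, 0, -36], [1, 0, 0, 0], [0, 1, 0, -12], [0, 0, 1, 0]].

Note the characteristic polynomial does not split into linear factors over ℚ, so A has no Jordan form over ℚ; the rational canonical form exists over any field.

R = [[0, 0, 0, -36], [1, 0, 0, 0], [0, 1, 0, -12], [0, 0, 1, 0]]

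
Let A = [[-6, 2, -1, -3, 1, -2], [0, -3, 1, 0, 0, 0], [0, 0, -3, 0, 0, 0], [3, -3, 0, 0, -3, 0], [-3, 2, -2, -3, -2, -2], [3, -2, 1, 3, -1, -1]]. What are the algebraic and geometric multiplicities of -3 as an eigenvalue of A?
The characteristic polynomial is x(x + 3)^5, so the factor x + 3 appears with exponent 5: the algebraic multiplicity is 5.

rank(A + 3I) = 3, so the eigenspace has dimension 6 - 3 = 3: the geometric multiplicity is 3.

Since 3 < 5, A is not diagonalizable.

algebraic multiplicity 5, geometric multiplicity 3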